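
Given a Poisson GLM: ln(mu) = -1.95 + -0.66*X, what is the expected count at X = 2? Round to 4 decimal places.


Linear predictor: eta = -1.95 + (-0.66)(2) = -3.2700.
Expected count: mu = exp(-3.2700) = 0.0380.

0.0380


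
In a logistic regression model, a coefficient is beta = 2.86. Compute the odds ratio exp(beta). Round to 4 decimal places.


Odds ratio = exp(beta) = exp(2.86).
= 17.4615.

17.4615


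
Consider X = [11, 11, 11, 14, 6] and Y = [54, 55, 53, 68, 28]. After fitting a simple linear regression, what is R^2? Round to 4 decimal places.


After computing the OLS fit (b0=-1.7831, b1=5.0361):
SSres = 3.1566, SStot = 845.2000.
R^2 = 1 - 3.1566/845.2000 = 0.9963.

0.9963


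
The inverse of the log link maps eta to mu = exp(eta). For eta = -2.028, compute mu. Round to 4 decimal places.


mu = exp(eta) = exp(-2.028).
= 0.1316.

0.1316


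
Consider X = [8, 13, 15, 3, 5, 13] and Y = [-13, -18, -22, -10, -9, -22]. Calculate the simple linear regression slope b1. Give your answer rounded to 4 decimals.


Calculate xbar = 9.5000, ybar = -15.6667.
S_xx = 119.5000, S_xy = -136.0000.
Using b1 = S_xy / S_xx = -136.0000 / 119.5000, we get b1 = -1.1381.

-1.1381


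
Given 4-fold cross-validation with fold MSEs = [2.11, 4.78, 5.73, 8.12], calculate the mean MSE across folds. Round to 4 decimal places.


Total MSE across folds = 20.7400.
CV-MSE = 20.7400/4 = 5.1850.

5.1850


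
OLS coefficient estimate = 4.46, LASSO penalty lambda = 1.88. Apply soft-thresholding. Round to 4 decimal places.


|beta_OLS| = 4.46.
lambda = 1.88.
Since |beta| > lambda, coefficient = sign(beta)*(|beta| - lambda) = 2.5800.
Result = 2.5800.

2.5800


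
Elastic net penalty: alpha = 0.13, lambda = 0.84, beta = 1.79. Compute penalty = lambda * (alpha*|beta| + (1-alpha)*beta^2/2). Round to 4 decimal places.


alpha * |beta| = 0.13 * 1.79 = 0.2327.
(1-alpha) * beta^2/2 = 0.87 * 3.2041/2 = 1.3938.
Total = 0.84 * (0.2327 + 1.3938) = 1.3662.

1.3662


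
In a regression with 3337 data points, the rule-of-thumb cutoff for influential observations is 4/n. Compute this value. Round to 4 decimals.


Using the rule of thumb:
Threshold = 4 / 3337 = 0.0012.

0.0012


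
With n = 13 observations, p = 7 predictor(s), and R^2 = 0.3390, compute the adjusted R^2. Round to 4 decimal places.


Adjusted R^2 = 1 - (1 - R^2) * (n-1)/(n-p-1).
(1 - R^2) = 0.6610.
(n-1)/(n-p-1) = 12/5.
(1 - R^2) * (n-1) = 0.6610 * 12 = 7.9320.
Divide by (n-p-1): 7.9320 / 5 = 1.5864.
Adj R^2 = 1 - 1.5864 = -0.5864.

-0.5864


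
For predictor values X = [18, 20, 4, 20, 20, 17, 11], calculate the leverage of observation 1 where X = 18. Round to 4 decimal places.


Mean of X: xbar = 15.7143.
SXX = 221.4286.
For X = 18: h = 1/7 + (18 - 15.7143)^2/221.4286 = 0.1665.

0.1665


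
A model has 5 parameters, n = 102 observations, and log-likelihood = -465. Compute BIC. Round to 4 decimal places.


Compute k*ln(n) = 5*ln(102) = 5*4.624973 = 23.124865.
Then -2*loglik = 930.
BIC = 23.124865 + 930 = 953.124865, which rounds to 953.1249.

953.1249


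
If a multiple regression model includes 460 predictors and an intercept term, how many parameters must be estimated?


Each predictor gets one coefficient, plus one intercept.
Total parameters = 460 + 1 = 461.

461


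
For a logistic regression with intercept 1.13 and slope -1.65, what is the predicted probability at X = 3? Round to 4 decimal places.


Compute z = 1.13 + (-1.65)(3) = -3.8200.
exp(-z) = 45.6042.
P = 1/(1 + 45.6042) = 0.0215.

0.0215


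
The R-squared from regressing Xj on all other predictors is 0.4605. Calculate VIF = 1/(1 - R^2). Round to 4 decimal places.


Using VIF = 1/(1 - R^2_j):
1 - 0.4605 = 0.5395.
VIF = 1.8536.

1.8536


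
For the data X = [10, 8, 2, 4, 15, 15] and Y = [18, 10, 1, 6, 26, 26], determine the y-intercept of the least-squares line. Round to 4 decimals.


Compute b1 = 1.9122 from the OLS formula.
With xbar = 9.0000 and ybar = 14.5000, the intercept is:
b0 = 14.5000 - 1.9122 * 9.0000 = -2.7095.

-2.7095


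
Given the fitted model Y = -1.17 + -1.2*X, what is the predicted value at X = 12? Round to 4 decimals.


Substitute X = 12 into the equation:
Y = -1.17 + -1.2 * 12 = -1.17 + -14.4000 = -15.5700.

-15.5700


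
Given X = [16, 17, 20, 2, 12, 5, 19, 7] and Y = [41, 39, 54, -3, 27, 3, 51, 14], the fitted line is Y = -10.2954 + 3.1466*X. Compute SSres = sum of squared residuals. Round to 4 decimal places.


Predicted values from Y = -10.2954 + 3.1466*X.
Residuals: [0.9498, -4.1968, 1.3634, 1.0022, -0.4638, -2.4376, 1.5100, 2.2692].
SSres = 34.9649.

34.9649


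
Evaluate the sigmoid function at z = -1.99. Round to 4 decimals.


exp(1.9900) = 7.3155.
1 + exp(-z) = 8.3155.
sigmoid = 1/8.3155 = 0.1203.

0.1203


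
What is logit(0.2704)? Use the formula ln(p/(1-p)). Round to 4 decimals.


The odds are p/(1-p) = 0.2704 / 0.7296 = 0.3706.
logit(p) = ln(0.3706) = -0.9926.

-0.9926


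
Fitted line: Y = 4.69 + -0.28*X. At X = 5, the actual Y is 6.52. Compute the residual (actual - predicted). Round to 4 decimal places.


Compute yhat = 4.69 + (-0.28)(5) = 3.2900.
Residual = actual - predicted = 6.52 - 3.2900 = 3.2300.

3.2300


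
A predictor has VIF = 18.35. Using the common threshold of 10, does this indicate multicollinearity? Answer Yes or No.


Compare VIF = 18.35 to the threshold of 10.
18.35 >= 10, so the answer is Yes.

Yes


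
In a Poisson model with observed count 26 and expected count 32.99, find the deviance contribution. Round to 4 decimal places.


First: ln(26/32.99) = -0.238108.
Then: 26 * -0.238108 = -6.190808.
y - mu = 26 - 32.99 = -6.99.
D = 2(-6.190808 - -6.99) = 1.598384, which rounds to 1.5984.

1.5984


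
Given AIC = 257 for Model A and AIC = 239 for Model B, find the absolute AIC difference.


Absolute difference = |257 - 239| = 18.
The model with lower AIC (B) is preferred.

18


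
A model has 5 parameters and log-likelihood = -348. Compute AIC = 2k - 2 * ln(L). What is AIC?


Compute:
2k = 2*5 = 10.
-2*loglik = -2*(-348) = 696.
AIC = 10 + 696 = 706.

706


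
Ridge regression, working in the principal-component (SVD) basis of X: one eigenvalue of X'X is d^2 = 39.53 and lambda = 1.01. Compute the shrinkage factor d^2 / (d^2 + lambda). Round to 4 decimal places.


d^2 + lambda = 39.53 + 1.01 = 40.5400.
Shrinkage factor = 39.53/40.5400 = 0.9751.

0.9751


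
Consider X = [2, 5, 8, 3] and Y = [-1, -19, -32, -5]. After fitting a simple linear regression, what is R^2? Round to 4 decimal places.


The fitted line is Y = 9.6429 + -5.3095*X.
SSres = 6.7381, SStot = 598.7500.
R^2 = 1 - SSres/SStot = 0.9887.

0.9887


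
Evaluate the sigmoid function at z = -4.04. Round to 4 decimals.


First, exp(4.0400) = 56.8263.
Then sigma(z) = 1/(1 + 56.8263) = 0.0173.

0.0173


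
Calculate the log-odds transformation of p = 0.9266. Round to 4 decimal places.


The odds are p/(1-p) = 0.9266 / 0.0734 = 12.6240.
logit(p) = ln(12.6240) = 2.5356.

2.5356


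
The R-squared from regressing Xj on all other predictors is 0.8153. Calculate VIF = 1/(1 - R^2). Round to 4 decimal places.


Using VIF = 1/(1 - R^2_j):
1 - 0.8153 = 0.1847.
VIF = 5.4142.

5.4142


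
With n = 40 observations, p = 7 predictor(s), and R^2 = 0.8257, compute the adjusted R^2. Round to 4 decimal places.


Plug in: Adj R^2 = 1 - (1 - 0.8257) * 39/32.
= 1 - 0.1743 * 39/32
= 1 - 6.7977 / 32
= 1 - 0.2124 = 0.7876.

0.7876


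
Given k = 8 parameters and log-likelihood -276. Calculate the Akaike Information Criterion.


Compute:
2k = 2*8 = 16.
-2*loglik = -2*(-276) = 552.
AIC = 16 + 552 = 568.

568


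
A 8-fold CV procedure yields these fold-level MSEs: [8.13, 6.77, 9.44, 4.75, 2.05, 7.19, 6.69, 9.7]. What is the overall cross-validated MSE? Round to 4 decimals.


Sum of fold MSEs = 54.7200.
Average = 54.7200 / 8 = 6.8400.

6.8400


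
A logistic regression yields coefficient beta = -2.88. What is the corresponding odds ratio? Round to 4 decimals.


Odds ratio = exp(beta) = exp(-2.88).
= 0.0561.

0.0561


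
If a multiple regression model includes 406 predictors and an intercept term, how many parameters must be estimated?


Including the intercept, the model has 406 predictor coefficients + 1 intercept.
Total = 407.

407


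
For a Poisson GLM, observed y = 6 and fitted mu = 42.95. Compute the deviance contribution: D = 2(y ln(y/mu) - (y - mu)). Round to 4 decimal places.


Compute y*ln(y/mu) = 6*ln(6/42.95) = 6*-1.968277 = -11.809662.
y - mu = -36.95.
D = 2*(-11.809662 - (-36.95)) = 50.280676, which rounds to 50.2807.

50.2807


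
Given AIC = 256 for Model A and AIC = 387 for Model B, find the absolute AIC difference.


Compute |256 - 387| = 131.
Model A has the smaller AIC.

131


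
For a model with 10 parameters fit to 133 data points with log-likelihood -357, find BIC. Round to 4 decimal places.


k * ln(n) = 10 * ln(133) = 10 * 4.890349 = 48.903490.
-2 * loglik = -2 * (-357) = 714.
BIC = 48.903490 + 714 = 762.903490, which rounds to 762.9035.

762.9035


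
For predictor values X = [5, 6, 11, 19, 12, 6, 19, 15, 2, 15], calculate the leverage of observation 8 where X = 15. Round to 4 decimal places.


Mean of X: xbar = 11.0000.
SXX = 328.0000.
For X = 15: h = 1/10 + (15 - 11.0000)^2/328.0000 = 0.1488.

0.1488


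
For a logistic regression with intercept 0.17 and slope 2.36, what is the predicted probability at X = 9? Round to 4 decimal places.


Compute z = 0.17 + (2.36)(9) = 21.4100.
exp(-z) = 0.0000.
P = 1/(1 + 0.0000) = 1.0000.

1.0000


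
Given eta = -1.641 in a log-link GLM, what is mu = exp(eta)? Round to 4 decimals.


mu = exp(eta) = exp(-1.641).
= 0.1938.

0.1938


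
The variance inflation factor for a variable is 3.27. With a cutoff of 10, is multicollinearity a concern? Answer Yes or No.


Check: VIF = 3.27 vs threshold = 10.
Since 3.27 < 10, the answer is No.

No


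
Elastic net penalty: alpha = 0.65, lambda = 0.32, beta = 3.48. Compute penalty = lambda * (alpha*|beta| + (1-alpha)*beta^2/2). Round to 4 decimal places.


alpha * |beta| = 0.65 * 3.48 = 2.2620.
(1-alpha) * beta^2/2 = 0.35 * 12.1104/2 = 2.1193.
Total = 0.32 * (2.2620 + 2.1193) = 1.4020.

1.4020


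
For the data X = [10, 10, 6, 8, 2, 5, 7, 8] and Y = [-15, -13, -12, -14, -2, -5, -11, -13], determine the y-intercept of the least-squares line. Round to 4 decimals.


Compute b1 = -1.5800 from the OLS formula.
With xbar = 7.0000 and ybar = -10.6250, the intercept is:
b0 = -10.6250 - -1.5800 * 7.0000 = 0.4350.

0.4350


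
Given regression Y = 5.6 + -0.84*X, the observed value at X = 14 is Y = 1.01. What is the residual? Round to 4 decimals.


Fitted value at X = 14 is yhat = 5.6 + -0.84*14 = -6.1600.
Residual = 1.01 - -6.1600 = 7.1700.

7.1700


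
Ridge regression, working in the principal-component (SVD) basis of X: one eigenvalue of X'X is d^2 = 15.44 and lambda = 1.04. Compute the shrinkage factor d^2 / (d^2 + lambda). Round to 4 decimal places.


d^2 + lambda = 15.44 + 1.04 = 16.4800.
Shrinkage factor = 15.44/16.4800 = 0.9369.

0.9369


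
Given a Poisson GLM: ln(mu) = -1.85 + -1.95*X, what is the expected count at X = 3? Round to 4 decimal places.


Linear predictor: eta = -1.85 + (-1.95)(3) = -7.7000.
Expected count: mu = exp(-7.7000) = 0.0005.

0.0005


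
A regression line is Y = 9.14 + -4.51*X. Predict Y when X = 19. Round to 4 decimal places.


Predicted value:
Y = 9.14 + (-4.51)(19) = 9.14 + -85.6900 = -76.5500.

-76.5500


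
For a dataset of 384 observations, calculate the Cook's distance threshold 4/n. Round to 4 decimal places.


The threshold is 4/n.
4/384 = 0.0104.

0.0104


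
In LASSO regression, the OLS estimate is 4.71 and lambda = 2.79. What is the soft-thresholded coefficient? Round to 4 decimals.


|beta_OLS| = 4.71.
lambda = 2.79.
Since |beta| > lambda, coefficient = sign(beta)*(|beta| - lambda) = 1.9200.
Result = 1.9200.

1.9200


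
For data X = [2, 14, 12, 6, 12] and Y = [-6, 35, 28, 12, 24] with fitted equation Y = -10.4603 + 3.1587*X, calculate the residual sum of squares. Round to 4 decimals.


For each point, residual = actual - predicted.
Residuals: [-1.8571, 1.2385, 0.5559, 3.5081, -3.4441].
Sum of squared residuals = 29.4603.

29.4603


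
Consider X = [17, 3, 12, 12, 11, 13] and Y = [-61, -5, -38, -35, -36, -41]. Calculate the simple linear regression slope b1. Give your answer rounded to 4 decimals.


Calculate xbar = 11.3333, ybar = -36.0000.
S_xx = 105.3333, S_xy = -409.0000.
Using b1 = S_xy / S_xx = -409.0000 / 105.3333, we get b1 = -3.8829.

-3.8829


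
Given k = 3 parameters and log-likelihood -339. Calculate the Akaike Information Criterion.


AIC = 2k - 2*loglik = 2(3) - 2(-339).
= 6 + 678 = 684.

684


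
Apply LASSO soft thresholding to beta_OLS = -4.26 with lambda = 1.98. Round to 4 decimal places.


Check: |-4.26| = 4.26 vs lambda = 1.98.
Since |beta| > lambda, coefficient = sign(beta)*(|beta| - lambda) = -2.2800.
Soft-thresholded coefficient = -2.2800.

-2.2800


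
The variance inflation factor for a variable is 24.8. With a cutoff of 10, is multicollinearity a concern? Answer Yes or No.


Check: VIF = 24.8 vs threshold = 10.
Since 24.8 >= 10, the answer is Yes.

Yes


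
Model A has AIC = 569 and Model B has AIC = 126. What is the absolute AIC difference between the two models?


Compute |569 - 126| = 443.
Model B has the smaller AIC.

443


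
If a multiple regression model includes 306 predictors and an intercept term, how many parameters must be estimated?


Total coefficients = number of predictors + 1 (for the intercept).
= 306 + 1 = 307.

307


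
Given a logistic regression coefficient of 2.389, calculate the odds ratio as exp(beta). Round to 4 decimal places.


exp(2.389) = 10.9026.
So the odds ratio is 10.9026.

10.9026


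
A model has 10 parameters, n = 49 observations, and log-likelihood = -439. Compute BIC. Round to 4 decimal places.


ln(49) = 3.891820.
k * ln(n) = 10 * 3.891820 = 38.918200.
-2L = 878.
BIC = 38.918200 + 878 = 916.918200, which rounds to 916.9182.

916.9182


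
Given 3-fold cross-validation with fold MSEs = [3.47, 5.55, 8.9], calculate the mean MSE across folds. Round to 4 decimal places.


Sum of fold MSEs = 17.9200.
Average = 17.9200 / 3 = 5.9733.

5.9733


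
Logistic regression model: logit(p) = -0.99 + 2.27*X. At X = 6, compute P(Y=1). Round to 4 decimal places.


Compute z = -0.99 + (2.27)(6) = 12.6300.
exp(-z) = 0.0000.
P = 1/(1 + 0.0000) = 1.0000.

1.0000


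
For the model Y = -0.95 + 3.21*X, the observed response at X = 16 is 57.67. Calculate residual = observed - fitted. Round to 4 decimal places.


Fitted value at X = 16 is yhat = -0.95 + 3.21*16 = 50.4100.
Residual = 57.67 - 50.4100 = 7.2600.

7.2600


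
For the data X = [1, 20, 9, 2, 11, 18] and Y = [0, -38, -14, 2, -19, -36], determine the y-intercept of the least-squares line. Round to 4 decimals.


First find the slope: b1 = -2.1603.
Means: xbar = 10.1667, ybar = -17.5000.
b0 = ybar - b1 * xbar = -17.5000 - -2.1603 * 10.1667 = 4.4633.

4.4633


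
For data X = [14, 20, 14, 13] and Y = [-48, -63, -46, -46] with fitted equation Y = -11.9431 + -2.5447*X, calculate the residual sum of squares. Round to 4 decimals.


Compute predicted values, then residuals = yi - yhat_i.
Residuals: [-0.4311, -0.1629, 1.5689, -0.9758].
SSres = sum(residual^2) = 3.6260.

3.6260


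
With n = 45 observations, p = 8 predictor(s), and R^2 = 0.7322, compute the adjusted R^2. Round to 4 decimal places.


Plug in: Adj R^2 = 1 - (1 - 0.7322) * 44/36.
= 1 - 0.2678 * 44/36
= 1 - 11.7832 / 36
= 1 - 0.3273 = 0.6727.

0.6727


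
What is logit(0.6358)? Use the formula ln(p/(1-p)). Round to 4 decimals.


1 - p = 0.3642.
p/(1-p) = 1.7457.
logit = ln(1.7457) = 0.5572.

0.5572


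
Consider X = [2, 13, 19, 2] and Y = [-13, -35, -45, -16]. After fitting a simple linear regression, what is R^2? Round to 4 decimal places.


After computing the OLS fit (b0=-10.9743, b1=-1.8084):
SSres = 4.8949, SStot = 704.7500.
R^2 = 1 - 4.8949/704.7500 = 0.9931.

0.9931


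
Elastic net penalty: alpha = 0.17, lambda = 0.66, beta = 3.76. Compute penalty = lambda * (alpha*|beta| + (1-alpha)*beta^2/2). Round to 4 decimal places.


alpha * |beta| = 0.17 * 3.76 = 0.6392.
(1-alpha) * beta^2/2 = 0.83 * 14.1376/2 = 5.8671.
Total = 0.66 * (0.6392 + 5.8671) = 4.2942.

4.2942


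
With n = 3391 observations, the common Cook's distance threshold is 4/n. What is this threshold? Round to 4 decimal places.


The threshold is 4/n.
4/3391 = 0.0012.

0.0012


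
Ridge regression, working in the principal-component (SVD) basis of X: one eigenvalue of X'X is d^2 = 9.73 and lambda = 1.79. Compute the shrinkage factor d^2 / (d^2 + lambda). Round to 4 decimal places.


d^2 + lambda = 9.73 + 1.79 = 11.5200.
Shrinkage factor = 9.73/11.5200 = 0.8446.

0.8446


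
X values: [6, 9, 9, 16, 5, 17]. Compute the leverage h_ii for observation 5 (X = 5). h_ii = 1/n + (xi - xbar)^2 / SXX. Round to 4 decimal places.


n = 6, xbar = 10.3333.
SXX = sum((xi - xbar)^2) = 127.3333.
h = 1/6 + (5 - 10.3333)^2 / 127.3333 = 0.3901.

0.3901


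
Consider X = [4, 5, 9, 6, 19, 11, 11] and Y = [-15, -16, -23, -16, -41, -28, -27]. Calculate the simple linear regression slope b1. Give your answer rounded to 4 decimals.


The sample means are xbar = 9.2857 and ybar = -23.7143.
Compute S_xx = 157.4286 and S_xy = -285.5714.
Slope b1 = S_xy / S_xx = -285.5714 / 157.4286 = -1.8140.

-1.8140


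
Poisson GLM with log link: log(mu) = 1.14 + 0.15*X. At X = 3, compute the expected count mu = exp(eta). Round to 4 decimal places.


Compute eta = 1.14 + 0.15 * 3 = 1.5900.
Apply inverse link: mu = e^1.5900 = 4.9037.

4.9037


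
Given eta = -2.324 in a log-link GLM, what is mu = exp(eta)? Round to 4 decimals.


Apply the inverse link:
mu = e^-2.324 = 0.0979.

0.0979


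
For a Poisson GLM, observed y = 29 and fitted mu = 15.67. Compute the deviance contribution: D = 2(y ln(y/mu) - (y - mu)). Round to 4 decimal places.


Compute y*ln(y/mu) = 29*ln(29/15.67) = 29*0.615548 = 17.850892.
y - mu = 13.33.
D = 2*(17.850892 - (13.33)) = 9.041784, which rounds to 9.0418.

9.0418


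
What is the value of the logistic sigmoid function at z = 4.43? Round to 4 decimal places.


exp(-4.4300) = 0.0119.
1 + exp(-z) = 1.0119.
sigmoid = 1/1.0119 = 0.9882.

0.9882


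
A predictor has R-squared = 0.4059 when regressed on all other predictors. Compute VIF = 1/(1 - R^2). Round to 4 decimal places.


VIF = 1 / (1 - 0.4059).
= 1 / 0.5941 = 1.6832.

1.6832


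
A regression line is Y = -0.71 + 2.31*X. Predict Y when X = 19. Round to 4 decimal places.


Plug X = 19 into Y = -0.71 + 2.31*X:
Y = -0.71 + 43.8900 = 43.1800.

43.1800


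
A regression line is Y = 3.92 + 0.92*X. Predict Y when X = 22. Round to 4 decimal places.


Substitute X = 22 into the equation:
Y = 3.92 + 0.92 * 22 = 3.92 + 20.2400 = 24.1600.

24.1600


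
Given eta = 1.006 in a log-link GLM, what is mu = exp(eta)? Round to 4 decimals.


Apply the inverse link:
mu = e^1.006 = 2.7346.

2.7346


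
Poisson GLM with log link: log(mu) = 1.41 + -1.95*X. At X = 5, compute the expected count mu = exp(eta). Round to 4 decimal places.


Compute eta = 1.41 + -1.95 * 5 = -8.3400.
Apply inverse link: mu = e^-8.3400 = 0.0002.

0.0002


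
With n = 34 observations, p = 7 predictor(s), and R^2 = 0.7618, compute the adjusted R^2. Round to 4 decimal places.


Plug in: Adj R^2 = 1 - (1 - 0.7618) * 33/26.
= 1 - 0.2382 * 33/26
= 1 - 7.8606 / 26
= 1 - 0.3023 = 0.6977.

0.6977


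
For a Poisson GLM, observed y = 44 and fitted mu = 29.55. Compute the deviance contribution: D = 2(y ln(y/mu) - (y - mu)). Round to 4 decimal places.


First: ln(44/29.55) = 0.398106.
Then: 44 * 0.398106 = 17.516664.
y - mu = 44 - 29.55 = 14.45.
D = 2(17.516664 - 14.45) = 6.133328, which rounds to 6.1333.

6.1333


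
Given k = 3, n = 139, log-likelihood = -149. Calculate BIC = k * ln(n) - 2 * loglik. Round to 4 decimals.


ln(139) = 4.934474.
k * ln(n) = 3 * 4.934474 = 14.803422.
-2L = 298.
BIC = 14.803422 + 298 = 312.803422, which rounds to 312.8034.

312.8034


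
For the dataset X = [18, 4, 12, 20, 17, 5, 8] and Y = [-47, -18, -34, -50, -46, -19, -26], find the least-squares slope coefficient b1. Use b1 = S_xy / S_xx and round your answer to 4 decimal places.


The sample means are xbar = 12.0000 and ybar = -34.2857.
Compute S_xx = 254.0000 and S_xy = -531.0000.
Slope b1 = S_xy / S_xx = -531.0000 / 254.0000 = -2.0906.

-2.0906


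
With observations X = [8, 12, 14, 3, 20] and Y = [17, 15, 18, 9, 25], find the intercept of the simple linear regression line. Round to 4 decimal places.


The slope is b1 = 0.8419.
Sample means are xbar = 11.4000 and ybar = 16.8000.
Intercept: b0 = 16.8000 - (0.8419)(11.4000) = 7.2022.

7.2022


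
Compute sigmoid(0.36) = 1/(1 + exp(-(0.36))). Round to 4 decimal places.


Compute exp(-0.3600) = 0.6977.
Sigmoid = 1 / (1 + 0.6977) = 1 / 1.6977 = 0.5890.

0.5890


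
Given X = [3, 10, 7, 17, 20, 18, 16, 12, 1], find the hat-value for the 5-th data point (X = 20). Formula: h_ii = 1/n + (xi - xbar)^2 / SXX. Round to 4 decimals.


n = 9, xbar = 11.5556.
SXX = sum((xi - xbar)^2) = 370.2222.
h = 1/9 + (20 - 11.5556)^2 / 370.2222 = 0.3037.

0.3037


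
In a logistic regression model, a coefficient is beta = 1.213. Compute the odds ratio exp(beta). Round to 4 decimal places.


Odds ratio = exp(beta) = exp(1.213).
= 3.3636.

3.3636


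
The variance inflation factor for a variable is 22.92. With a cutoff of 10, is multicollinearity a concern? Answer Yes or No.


Compare VIF = 22.92 to the threshold of 10.
22.92 >= 10, so the answer is Yes.

Yes


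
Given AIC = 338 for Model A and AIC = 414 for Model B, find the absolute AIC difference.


|AIC_A - AIC_B| = |338 - 414| = 76.
Model A is preferred (lower AIC).

76


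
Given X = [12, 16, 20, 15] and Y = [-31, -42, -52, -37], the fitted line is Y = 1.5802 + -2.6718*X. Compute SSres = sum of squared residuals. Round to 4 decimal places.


For each point, residual = actual - predicted.
Residuals: [-0.5186, -0.8314, -0.1442, 1.4968].
Sum of squared residuals = 3.2214.

3.2214


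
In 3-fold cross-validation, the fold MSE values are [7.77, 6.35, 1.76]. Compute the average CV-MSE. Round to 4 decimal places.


Total MSE across folds = 15.8800.
CV-MSE = 15.8800/3 = 5.2933.

5.2933


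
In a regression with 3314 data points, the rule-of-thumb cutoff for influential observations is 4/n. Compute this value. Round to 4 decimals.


The threshold is 4/n.
4/3314 = 0.0012.

0.0012


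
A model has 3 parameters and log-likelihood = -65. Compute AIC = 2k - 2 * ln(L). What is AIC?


AIC = 2k - 2*loglik = 2(3) - 2(-65).
= 6 + 130 = 136.

136


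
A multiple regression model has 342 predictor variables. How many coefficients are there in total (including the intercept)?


Each predictor gets one coefficient, plus one intercept.
Total parameters = 342 + 1 = 343.

343


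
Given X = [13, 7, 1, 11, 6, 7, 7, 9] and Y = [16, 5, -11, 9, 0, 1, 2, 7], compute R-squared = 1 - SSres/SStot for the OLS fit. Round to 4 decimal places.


Fit the OLS line: b0 = -12.8234, b1 = 2.1572.
SSres = 13.6551.
SStot = 431.8750.
R^2 = 1 - 13.6551/431.8750 = 0.9684.

0.9684


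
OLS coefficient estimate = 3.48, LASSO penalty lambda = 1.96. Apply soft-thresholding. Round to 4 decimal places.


|beta_OLS| = 3.48.
lambda = 1.96.
Since |beta| > lambda, coefficient = sign(beta)*(|beta| - lambda) = 1.5200.
Result = 1.5200.

1.5200


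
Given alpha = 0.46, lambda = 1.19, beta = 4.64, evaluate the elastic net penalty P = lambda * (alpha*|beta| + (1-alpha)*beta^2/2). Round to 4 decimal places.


L1 component = 0.46 * |4.64| = 2.1344.
L2 component = 0.54 * 4.64^2 / 2 = 5.8130.
Penalty = 1.19 * (2.1344 + 5.8130) = 1.19 * 7.9474 = 9.4574.

9.4574


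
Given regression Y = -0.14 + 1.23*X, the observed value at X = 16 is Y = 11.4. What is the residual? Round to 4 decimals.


Fitted value at X = 16 is yhat = -0.14 + 1.23*16 = 19.5400.
Residual = 11.4 - 19.5400 = -8.1400.

-8.1400


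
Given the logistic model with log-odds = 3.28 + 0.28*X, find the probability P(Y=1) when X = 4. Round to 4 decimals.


z = 3.28 + 0.28 * 4 = 4.4000.
Sigmoid: P = 1 / (1 + exp(-4.4000)) = 0.9879.

0.9879


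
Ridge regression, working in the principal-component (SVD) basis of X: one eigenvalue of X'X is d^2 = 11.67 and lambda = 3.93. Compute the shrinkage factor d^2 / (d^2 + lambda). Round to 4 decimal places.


d^2 + lambda = 11.67 + 3.93 = 15.6000.
Shrinkage factor = 11.67/15.6000 = 0.7481.

0.7481


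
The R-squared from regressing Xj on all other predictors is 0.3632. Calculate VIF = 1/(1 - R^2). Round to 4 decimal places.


Using VIF = 1/(1 - R^2_j):
1 - 0.3632 = 0.6368.
VIF = 1.5704.

1.5704


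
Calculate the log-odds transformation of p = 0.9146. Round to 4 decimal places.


The odds are p/(1-p) = 0.9146 / 0.0854 = 10.7096.
logit(p) = ln(10.7096) = 2.3711.

2.3711


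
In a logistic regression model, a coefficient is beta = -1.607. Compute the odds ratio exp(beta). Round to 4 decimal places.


exp(-1.607) = 0.2005.
So the odds ratio is 0.2005.

0.2005


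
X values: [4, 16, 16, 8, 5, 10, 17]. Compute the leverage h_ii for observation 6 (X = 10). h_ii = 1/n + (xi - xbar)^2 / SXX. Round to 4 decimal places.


n = 7, xbar = 10.8571.
SXX = sum((xi - xbar)^2) = 180.8571.
h = 1/7 + (10 - 10.8571)^2 / 180.8571 = 0.1469.

0.1469


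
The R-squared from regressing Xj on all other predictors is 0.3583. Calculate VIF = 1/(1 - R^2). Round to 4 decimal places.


Using VIF = 1/(1 - R^2_j):
1 - 0.3583 = 0.6417.
VIF = 1.5584.

1.5584


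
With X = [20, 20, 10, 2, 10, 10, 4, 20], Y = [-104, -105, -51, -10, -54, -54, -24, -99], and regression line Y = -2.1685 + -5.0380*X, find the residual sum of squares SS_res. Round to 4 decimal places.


Compute predicted values, then residuals = yi - yhat_i.
Residuals: [-1.0715, -2.0715, 1.5485, 2.2445, -1.4515, -1.4515, -1.6795, 3.9285].
SSres = sum(residual^2) = 35.3424.

35.3424


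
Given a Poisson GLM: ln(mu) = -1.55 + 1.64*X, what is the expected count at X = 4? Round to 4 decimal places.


Compute eta = -1.55 + 1.64 * 4 = 5.0100.
Apply inverse link: mu = e^5.0100 = 149.9047.

149.9047


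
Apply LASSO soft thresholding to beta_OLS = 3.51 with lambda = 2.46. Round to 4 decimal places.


Absolute value: |3.51| = 3.51.
Compare to lambda = 2.46.
Since |beta| > lambda, coefficient = sign(beta)*(|beta| - lambda) = 1.0500.

1.0500


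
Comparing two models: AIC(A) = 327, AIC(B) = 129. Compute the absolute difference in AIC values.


|AIC_A - AIC_B| = |327 - 129| = 198.
Model B is preferred (lower AIC).

198


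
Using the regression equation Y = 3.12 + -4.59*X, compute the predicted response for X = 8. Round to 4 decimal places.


Substitute X = 8 into the equation:
Y = 3.12 + -4.59 * 8 = 3.12 + -36.7200 = -33.6000.

-33.6000


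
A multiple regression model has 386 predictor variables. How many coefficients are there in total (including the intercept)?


Each predictor gets one coefficient, plus one intercept.
Total parameters = 386 + 1 = 387.

387


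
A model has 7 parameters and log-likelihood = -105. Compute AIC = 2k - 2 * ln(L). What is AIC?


AIC = 2*7 - 2*(-105).
= 14 + 210 = 224.

224


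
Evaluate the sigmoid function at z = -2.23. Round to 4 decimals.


First, exp(2.2300) = 9.2999.
Then sigma(z) = 1/(1 + 9.2999) = 0.0971.

0.0971


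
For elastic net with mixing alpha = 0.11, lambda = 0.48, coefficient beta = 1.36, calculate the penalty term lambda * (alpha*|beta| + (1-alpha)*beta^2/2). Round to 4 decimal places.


Compute:
L1 = 0.11 * 1.36 = 0.1496.
L2 = 0.89 * 1.36^2 / 2 = 0.8231.
Penalty = 0.48 * (0.1496 + 0.8231) = 0.4669.

0.4669


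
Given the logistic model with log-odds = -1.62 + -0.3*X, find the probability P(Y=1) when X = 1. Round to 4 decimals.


Linear predictor: z = -1.62 + -0.3 * 1 = -1.9200.
P = 1/(1 + exp(1.9200)) = 1/(1 + 6.8210) = 0.1279.

0.1279


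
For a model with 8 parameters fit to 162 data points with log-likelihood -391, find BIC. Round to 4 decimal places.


Compute k*ln(n) = 8*ln(162) = 8*5.087596 = 40.700768.
Then -2*loglik = 782.
BIC = 40.700768 + 782 = 822.700768, which rounds to 822.7008.

822.7008


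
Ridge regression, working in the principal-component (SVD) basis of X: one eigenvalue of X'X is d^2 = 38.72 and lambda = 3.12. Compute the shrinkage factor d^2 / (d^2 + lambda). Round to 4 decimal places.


Denominator = d^2 + lambda = 38.72 + 3.12 = 41.8400.
Shrinkage = 38.72 / 41.8400 = 0.9254.

0.9254


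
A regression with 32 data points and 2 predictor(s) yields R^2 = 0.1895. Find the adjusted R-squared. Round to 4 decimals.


Plug in: Adj R^2 = 1 - (1 - 0.1895) * 31/29.
= 1 - 0.8105 * 31/29
= 1 - 25.1255 / 29
= 1 - 0.8664 = 0.1336.

0.1336


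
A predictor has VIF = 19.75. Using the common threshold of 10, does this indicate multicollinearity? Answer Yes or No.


Compare VIF = 19.75 to the threshold of 10.
19.75 >= 10, so the answer is Yes.

Yes


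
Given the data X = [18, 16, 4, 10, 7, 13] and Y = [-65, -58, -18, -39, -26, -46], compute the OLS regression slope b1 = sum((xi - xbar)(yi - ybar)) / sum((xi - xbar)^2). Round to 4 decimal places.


The sample means are xbar = 11.3333 and ybar = -42.0000.
Compute S_xx = 143.3333 and S_xy = -484.0000.
Slope b1 = S_xy / S_xx = -484.0000 / 143.3333 = -3.3767.

-3.3767


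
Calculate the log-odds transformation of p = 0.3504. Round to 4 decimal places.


Compute the odds: 0.3504/0.6496 = 0.5394.
Take the natural log: ln(0.5394) = -0.6173.

-0.6173


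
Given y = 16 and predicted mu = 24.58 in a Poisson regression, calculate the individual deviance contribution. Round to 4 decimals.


First: ln(16/24.58) = -0.429344.
Then: 16 * -0.429344 = -6.869504.
y - mu = 16 - 24.58 = -8.58.
D = 2(-6.869504 - -8.58) = 3.420992, which rounds to 3.4210.

3.4210


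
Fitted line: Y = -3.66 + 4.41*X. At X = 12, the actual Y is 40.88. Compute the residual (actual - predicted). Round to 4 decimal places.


Compute yhat = -3.66 + (4.41)(12) = 49.2600.
Residual = actual - predicted = 40.88 - 49.2600 = -8.3800.

-8.3800


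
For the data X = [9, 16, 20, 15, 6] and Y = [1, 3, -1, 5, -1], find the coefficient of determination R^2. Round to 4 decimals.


After computing the OLS fit (b0=-0.0158, b1=0.1073):
SSres = 25.7413, SStot = 27.2000.
R^2 = 1 - 25.7413/27.2000 = 0.0536.

0.0536


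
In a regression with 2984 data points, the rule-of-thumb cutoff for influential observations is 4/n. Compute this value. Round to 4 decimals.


Using the rule of thumb:
Threshold = 4 / 2984 = 0.0013.

0.0013


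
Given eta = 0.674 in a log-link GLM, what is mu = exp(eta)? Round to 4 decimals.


mu = exp(eta) = exp(0.674).
= 1.9621.

1.9621


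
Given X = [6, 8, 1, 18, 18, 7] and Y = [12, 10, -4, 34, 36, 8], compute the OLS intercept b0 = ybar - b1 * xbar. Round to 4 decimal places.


The slope is b1 = 2.2584.
Sample means are xbar = 9.6667 and ybar = 16.0000.
Intercept: b0 = 16.0000 - (2.2584)(9.6667) = -5.8315.

-5.8315


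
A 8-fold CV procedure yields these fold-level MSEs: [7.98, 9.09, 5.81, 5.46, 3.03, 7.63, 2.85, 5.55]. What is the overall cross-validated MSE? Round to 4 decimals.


Sum of fold MSEs = 47.4000.
Average = 47.4000 / 8 = 5.9250.

5.9250


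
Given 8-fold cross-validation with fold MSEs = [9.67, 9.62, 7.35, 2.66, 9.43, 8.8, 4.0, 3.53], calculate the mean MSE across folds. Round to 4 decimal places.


Sum of fold MSEs = 55.0600.
Average = 55.0600 / 8 = 6.8825.

6.8825


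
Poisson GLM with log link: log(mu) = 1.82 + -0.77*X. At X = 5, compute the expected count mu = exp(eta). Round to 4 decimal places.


Compute eta = 1.82 + -0.77 * 5 = -2.0300.
Apply inverse link: mu = e^-2.0300 = 0.1313.

0.1313


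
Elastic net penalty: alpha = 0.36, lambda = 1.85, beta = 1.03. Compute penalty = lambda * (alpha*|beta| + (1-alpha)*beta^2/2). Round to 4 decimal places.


L1 component = 0.36 * |1.03| = 0.3708.
L2 component = 0.64 * 1.03^2 / 2 = 0.3395.
Penalty = 1.85 * (0.3708 + 0.3395) = 1.85 * 0.7103 = 1.3140.

1.3140


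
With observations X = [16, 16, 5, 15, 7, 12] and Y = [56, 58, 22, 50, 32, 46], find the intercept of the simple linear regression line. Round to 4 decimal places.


Compute b1 = 2.9260 from the OLS formula.
With xbar = 11.8333 and ybar = 44.0000, the intercept is:
b0 = 44.0000 - 2.9260 * 11.8333 = 9.3759.

9.3759


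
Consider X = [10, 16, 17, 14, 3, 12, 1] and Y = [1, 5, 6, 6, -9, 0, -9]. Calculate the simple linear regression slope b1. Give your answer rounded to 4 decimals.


Calculate xbar = 10.4286, ybar = 0.0000.
S_xx = 233.7143, S_xy = 240.0000.
Using b1 = S_xy / S_xx = 240.0000 / 233.7143, we get b1 = 1.0269.

1.0269


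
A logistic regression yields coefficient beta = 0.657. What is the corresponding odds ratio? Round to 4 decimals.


The odds ratio is computed as:
OR = e^(0.657) = 1.9290.

1.9290


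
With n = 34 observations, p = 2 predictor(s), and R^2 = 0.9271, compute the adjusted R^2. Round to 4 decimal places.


Adjusted R^2 = 1 - (1 - R^2) * (n-1)/(n-p-1).
(1 - R^2) = 0.0729.
(n-1)/(n-p-1) = 33/31.
(1 - R^2) * (n-1) = 0.0729 * 33 = 2.4057.
Divide by (n-p-1): 2.4057 / 31 = 0.0776.
Adj R^2 = 1 - 0.0776 = 0.9224.

0.9224


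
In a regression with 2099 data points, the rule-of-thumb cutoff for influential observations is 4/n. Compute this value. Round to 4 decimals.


Cook's distance cutoff = 4/n = 4/2099.
= 0.0019.

0.0019


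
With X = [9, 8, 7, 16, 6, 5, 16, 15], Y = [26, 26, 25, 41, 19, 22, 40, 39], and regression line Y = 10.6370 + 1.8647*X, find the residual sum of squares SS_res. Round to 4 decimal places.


Predicted values from Y = 10.6370 + 1.8647*X.
Residuals: [-1.4193, 0.4454, 1.3101, 0.5278, -2.8252, 2.0395, -0.4722, 0.3925].
SSres = 16.7261.

16.7261


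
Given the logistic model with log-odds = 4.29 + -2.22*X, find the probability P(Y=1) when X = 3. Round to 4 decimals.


Compute z = 4.29 + (-2.22)(3) = -2.3700.
exp(-z) = 10.6974.
P = 1/(1 + 10.6974) = 0.0855.

0.0855


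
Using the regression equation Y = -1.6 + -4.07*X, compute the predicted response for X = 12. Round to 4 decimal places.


Plug X = 12 into Y = -1.6 + -4.07*X:
Y = -1.6 + -48.8400 = -50.4400.

-50.4400


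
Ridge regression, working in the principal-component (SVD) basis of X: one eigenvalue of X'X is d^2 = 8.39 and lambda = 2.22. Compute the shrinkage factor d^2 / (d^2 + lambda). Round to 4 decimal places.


Compute the denominator: 8.39 + 2.22 = 10.6100.
Shrinkage factor = 8.39 / 10.6100 = 0.7908.

0.7908


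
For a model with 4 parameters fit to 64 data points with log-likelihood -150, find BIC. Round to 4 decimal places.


ln(64) = 4.158883.
k * ln(n) = 4 * 4.158883 = 16.635532.
-2L = 300.
BIC = 16.635532 + 300 = 316.635532, which rounds to 316.6355.

316.6355


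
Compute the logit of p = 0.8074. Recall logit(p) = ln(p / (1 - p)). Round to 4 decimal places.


1 - p = 0.1926.
p/(1-p) = 4.1921.
logit = ln(4.1921) = 1.4332.

1.4332


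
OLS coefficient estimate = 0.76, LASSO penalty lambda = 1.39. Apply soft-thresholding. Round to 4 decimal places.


Check: |0.76| = 0.76 vs lambda = 1.39.
Since |beta| <= lambda, the coefficient is set to 0.
Soft-thresholded coefficient = 0.0000.

0.0000


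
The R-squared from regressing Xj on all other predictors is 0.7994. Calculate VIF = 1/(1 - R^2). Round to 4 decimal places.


Denominator: 1 - 0.7994 = 0.2006.
VIF = 1 / 0.2006 = 4.9850.

4.9850


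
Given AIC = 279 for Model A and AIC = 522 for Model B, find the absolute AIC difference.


Compute |279 - 522| = 243.
Model A has the smaller AIC.

243


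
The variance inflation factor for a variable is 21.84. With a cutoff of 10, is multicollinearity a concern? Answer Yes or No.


Compare VIF = 21.84 to the threshold of 10.
21.84 >= 10, so the answer is Yes.

Yes


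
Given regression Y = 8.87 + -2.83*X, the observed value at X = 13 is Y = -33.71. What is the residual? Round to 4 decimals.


Predicted = 8.87 + -2.83 * 13 = -27.9200.
Residual = -33.71 - -27.9200 = -5.7900.

-5.7900


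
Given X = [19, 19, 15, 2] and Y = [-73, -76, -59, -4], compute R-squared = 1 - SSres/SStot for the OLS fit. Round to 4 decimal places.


Fit the OLS line: b0 = 4.1181, b1 = -4.1540.
SSres = 5.3787.
SStot = 3366.0000.
R^2 = 1 - 5.3787/3366.0000 = 0.9984.

0.9984


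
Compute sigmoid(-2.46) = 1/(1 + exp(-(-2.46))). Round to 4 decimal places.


Compute exp(2.4600) = 11.7048.
Sigmoid = 1 / (1 + 11.7048) = 1 / 12.7048 = 0.0787.

0.0787


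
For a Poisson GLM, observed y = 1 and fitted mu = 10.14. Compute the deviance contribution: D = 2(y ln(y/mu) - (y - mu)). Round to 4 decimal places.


y/mu = 1/10.14 = 0.098619 (approx.), and ln(1/10.14) = -2.316488.
y * ln(y/mu) = 1 * -2.316488 = -2.316488.
y - mu = -9.14.
D = 2 * (-2.316488 - -9.14) = 13.647024, which rounds to 13.6470.

13.6470


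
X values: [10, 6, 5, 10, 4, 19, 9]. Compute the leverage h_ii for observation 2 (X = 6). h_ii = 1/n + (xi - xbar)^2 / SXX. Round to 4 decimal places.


Compute xbar = 9.0000 with n = 7 observations.
SXX = 152.0000.
Leverage = 1/7 + (6 - 9.0000)^2/152.0000 = 0.2021.

0.2021


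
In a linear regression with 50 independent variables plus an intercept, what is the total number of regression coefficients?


Including the intercept, the model has 50 predictor coefficients + 1 intercept.
Total = 51.

51


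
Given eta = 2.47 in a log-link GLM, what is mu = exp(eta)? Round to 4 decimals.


mu = exp(eta) = exp(2.47).
= 11.8224.

11.8224


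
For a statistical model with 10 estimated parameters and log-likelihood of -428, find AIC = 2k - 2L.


Compute:
2k = 2*10 = 20.
-2*loglik = -2*(-428) = 856.
AIC = 20 + 856 = 876.

876


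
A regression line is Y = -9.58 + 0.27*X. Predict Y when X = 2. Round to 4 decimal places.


Substitute X = 2 into the equation:
Y = -9.58 + 0.27 * 2 = -9.58 + 0.5400 = -9.0400.

-9.0400


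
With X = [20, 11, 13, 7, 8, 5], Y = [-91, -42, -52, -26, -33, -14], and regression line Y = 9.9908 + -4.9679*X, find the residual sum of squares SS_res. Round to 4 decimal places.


For each point, residual = actual - predicted.
Residuals: [-1.6328, 2.6561, 2.5919, -1.2155, -3.2476, 0.8487].
Sum of squared residuals = 29.1835.

29.1835


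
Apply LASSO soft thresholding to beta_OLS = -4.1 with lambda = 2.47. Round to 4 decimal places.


|beta_OLS| = 4.1.
lambda = 2.47.
Since |beta| > lambda, coefficient = sign(beta)*(|beta| - lambda) = -1.6300.
Result = -1.6300.

-1.6300


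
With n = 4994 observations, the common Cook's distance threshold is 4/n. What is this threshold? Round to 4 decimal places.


Cook's distance cutoff = 4/n = 4/4994.
= 0.0008.

0.0008


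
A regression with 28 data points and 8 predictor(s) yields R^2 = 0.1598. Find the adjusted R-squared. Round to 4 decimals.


Adjusted R^2 = 1 - (1 - R^2) * (n-1)/(n-p-1).
(1 - R^2) = 0.8402.
(n-1)/(n-p-1) = 27/19.
(1 - R^2) * (n-1) = 0.8402 * 27 = 22.6854.
Divide by (n-p-1): 22.6854 / 19 = 1.1940.
Adj R^2 = 1 - 1.1940 = -0.1940.

-0.1940


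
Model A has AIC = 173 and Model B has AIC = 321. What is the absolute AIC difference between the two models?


Compute |173 - 321| = 148.
Model A has the smaller AIC.

148


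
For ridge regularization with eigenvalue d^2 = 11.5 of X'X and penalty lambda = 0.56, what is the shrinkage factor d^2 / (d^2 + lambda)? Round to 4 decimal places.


Denominator = d^2 + lambda = 11.5 + 0.56 = 12.0600.
Shrinkage = 11.5 / 12.0600 = 0.9536.

0.9536
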